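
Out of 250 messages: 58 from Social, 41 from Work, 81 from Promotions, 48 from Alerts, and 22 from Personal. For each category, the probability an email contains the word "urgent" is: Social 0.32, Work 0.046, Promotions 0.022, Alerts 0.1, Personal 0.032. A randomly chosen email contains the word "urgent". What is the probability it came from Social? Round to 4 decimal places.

0.6693

Compute prior × likelihood for every hypothesis:
  Social: 0.232 × 0.32 = 0.07424
  Work: 0.164 × 0.046 = 0.007544
  Promotions: 0.324 × 0.022 = 0.007128
  Alerts: 0.192 × 0.1 = 0.0192
  Personal: 0.088 × 0.032 = 0.002816
Normalizing constant = 0.110928.
P(Social | evidence) = 0.07424 / 0.110928 ≈ 0.6693.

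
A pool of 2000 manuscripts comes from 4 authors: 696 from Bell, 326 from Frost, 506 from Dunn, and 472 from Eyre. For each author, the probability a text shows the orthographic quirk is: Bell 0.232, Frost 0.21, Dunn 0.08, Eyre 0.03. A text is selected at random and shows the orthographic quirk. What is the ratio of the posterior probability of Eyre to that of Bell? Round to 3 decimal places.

Unnormalized posteriors (prior × likelihood):
  Bell: 0.348 × 0.232 = 0.080736
  Frost: 0.163 × 0.21 = 0.03423
  Dunn: 0.253 × 0.08 = 0.02024
  Eyre: 0.236 × 0.03 = 0.00708
Normalizing constant = 0.142286.
The ratio is 0.00708 / 0.080736 (the normalizer cancels) = 0.088.

0.088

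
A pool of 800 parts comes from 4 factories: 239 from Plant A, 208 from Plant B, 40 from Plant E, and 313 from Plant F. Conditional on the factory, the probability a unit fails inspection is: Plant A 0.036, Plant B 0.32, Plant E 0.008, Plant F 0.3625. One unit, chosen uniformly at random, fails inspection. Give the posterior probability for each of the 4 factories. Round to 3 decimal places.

Prior × likelihood for each hypothesis:
  Plant A: 0.29875 × 0.036 = 0.010755
  Plant B: 0.26 × 0.32 = 0.0832
  Plant E: 0.05 × 0.008 = 0.0004
  Plant F: 0.39125 × 0.3625 = 0.141828125
Normalizing constant = 0.236183125.
P(Plant A | nonconforming) = 0.010755/0.236183125 ≈ 0.046
P(Plant B | nonconforming) = 0.0832/0.236183125 ≈ 0.352
P(Plant E | nonconforming) = 0.0004/0.236183125 ≈ 0.002
P(Plant F | nonconforming) = 0.141828125/0.236183125 ≈ 0.601
(Check: 0.046+0.352+0.002+0.601 = 1.001.)

Plant A 0.046, Plant B 0.352, Plant E 0.002, Plant F 0.601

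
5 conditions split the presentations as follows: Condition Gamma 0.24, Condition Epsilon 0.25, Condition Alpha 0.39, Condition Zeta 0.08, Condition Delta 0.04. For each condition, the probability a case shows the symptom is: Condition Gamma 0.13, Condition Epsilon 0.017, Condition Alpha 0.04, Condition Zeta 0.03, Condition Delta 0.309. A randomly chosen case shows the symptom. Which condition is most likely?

Prior × likelihood for each hypothesis:
  Condition Gamma: 0.24 × 0.13 = 0.0312
  Condition Epsilon: 0.25 × 0.017 = 0.00425
  Condition Alpha: 0.39 × 0.04 = 0.0156
  Condition Zeta: 0.08 × 0.03 = 0.0024
  Condition Delta: 0.04 × 0.309 = 0.01236
Sum = 0.06581.
Largest term belongs to Condition Gamma, so Condition Gamma is most probable.

Condition Gamma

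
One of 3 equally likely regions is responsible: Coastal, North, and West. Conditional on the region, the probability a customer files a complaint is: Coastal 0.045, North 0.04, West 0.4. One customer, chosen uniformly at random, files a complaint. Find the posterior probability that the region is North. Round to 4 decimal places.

0.0825

With a uniform prior (1/3 each), posterior ∝ likelihood:
  Coastal: 0.045
  North: 0.04
  West: 0.4
Normalizing constant = 0.485.
P(North | evidence) = 0.04 / 0.485 ≈ 0.0825.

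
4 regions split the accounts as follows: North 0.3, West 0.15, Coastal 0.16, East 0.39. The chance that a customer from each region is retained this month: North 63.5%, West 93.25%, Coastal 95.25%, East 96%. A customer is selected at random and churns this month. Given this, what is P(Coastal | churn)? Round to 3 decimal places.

0.053

Taking complements, P(churn | each) = North 0.365, West 0.0675, Coastal 0.0475, East 0.04.
Compute prior × likelihood for every hypothesis:
  North: 0.3 × 0.365 = 0.1095
  West: 0.15 × 0.0675 = 0.010125
  Coastal: 0.16 × 0.0475 = 0.0076
  East: 0.39 × 0.04 = 0.0156
Sum = 0.142825.
P(Coastal | evidence) = 0.0076 / 0.142825 ≈ 0.053.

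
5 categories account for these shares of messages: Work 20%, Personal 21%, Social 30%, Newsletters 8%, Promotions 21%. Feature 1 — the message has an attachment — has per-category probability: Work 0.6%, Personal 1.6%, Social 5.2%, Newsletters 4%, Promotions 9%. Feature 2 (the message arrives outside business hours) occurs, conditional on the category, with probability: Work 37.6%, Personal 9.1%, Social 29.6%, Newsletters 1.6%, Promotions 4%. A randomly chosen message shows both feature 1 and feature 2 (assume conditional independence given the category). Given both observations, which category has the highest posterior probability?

Unnormalized posteriors (prior × likelihood):
  Work: 0.2 × 0.006 × 0.376 = 0.0004512
  Personal: 0.21 × 0.016 × 0.091 = 0.00030576
  Social: 0.3 × 0.052 × 0.296 = 0.0046176
  Newsletters: 0.08 × 0.04 × 0.016 = 0.0000512
  Promotions: 0.21 × 0.09 × 0.04 = 0.000756
Normalizing constant = 0.00618176.
Largest term belongs to Social, so Social is most probable.

Social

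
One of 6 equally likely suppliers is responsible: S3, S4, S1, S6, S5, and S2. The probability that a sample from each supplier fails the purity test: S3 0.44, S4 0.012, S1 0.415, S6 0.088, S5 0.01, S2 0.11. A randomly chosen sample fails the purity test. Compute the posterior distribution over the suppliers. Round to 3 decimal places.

Since the prior is uniform, the posterior is proportional to the likelihood:
  S3: 0.44
  S4: 0.012
  S1: 0.415
  S6: 0.088
  S5: 0.01
  S2: 0.11
Normalizing constant = 1.075.
P(S3 | off-spec) = 0.44/1.075 ≈ 0.409
P(S4 | off-spec) = 0.012/1.075 ≈ 0.011
P(S1 | off-spec) = 0.415/1.075 ≈ 0.386
P(S6 | off-spec) = 0.088/1.075 ≈ 0.082
P(S5 | off-spec) = 0.01/1.075 ≈ 0.009
P(S2 | off-spec) = 0.11/1.075 ≈ 0.102
(Check: 0.409+0.011+0.386+0.082+0.009+0.102 = 0.999.)

S3 0.409, S4 0.011, S1 0.386, S6 0.082, S5 0.009, S2 0.102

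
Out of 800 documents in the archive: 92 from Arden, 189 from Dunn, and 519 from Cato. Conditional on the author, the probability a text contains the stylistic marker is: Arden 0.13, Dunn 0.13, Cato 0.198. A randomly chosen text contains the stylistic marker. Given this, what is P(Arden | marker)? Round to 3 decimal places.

0.086

By Bayes' rule, posterior ∝ prior × likelihood:
  Arden: 0.115 × 0.13 = 0.01495
  Dunn: 0.23625 × 0.13 = 0.0307125
  Cato: 0.64875 × 0.198 = 0.1284525
Sum = 0.174115.
P(Arden | evidence) = 0.01495 / 0.174115 ≈ 0.086.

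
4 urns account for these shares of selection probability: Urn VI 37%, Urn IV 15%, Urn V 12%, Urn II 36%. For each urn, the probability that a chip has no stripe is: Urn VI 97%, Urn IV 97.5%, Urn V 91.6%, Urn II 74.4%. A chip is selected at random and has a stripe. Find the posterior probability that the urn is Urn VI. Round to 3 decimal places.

0.095

Taking complements, P(striped | each) = Urn VI 0.03, Urn IV 0.025, Urn V 0.084, Urn II 0.256.
Compute prior × likelihood for every hypothesis:
  Urn VI: 0.37 × 0.03 = 0.0111
  Urn IV: 0.15 × 0.025 = 0.00375
  Urn V: 0.12 × 0.084 = 0.01008
  Urn II: 0.36 × 0.256 = 0.09216
Sum = 0.11709.
P(Urn VI | evidence) = 0.0111 / 0.11709 ≈ 0.095.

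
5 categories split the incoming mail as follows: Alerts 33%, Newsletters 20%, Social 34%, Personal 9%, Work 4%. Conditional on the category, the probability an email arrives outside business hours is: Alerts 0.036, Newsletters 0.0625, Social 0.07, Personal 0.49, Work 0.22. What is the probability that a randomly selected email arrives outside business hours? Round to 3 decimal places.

Compute prior × likelihood for every hypothesis:
  Alerts: 0.33 × 0.036 = 0.01188
  Newsletters: 0.2 × 0.0625 = 0.0125
  Social: 0.34 × 0.07 = 0.0238
  Personal: 0.09 × 0.49 = 0.0441
  Work: 0.04 × 0.22 = 0.0088
P(off-hours) = 0.01188 + 0.0125 + 0.0238 + 0.0441 + 0.0088 = 0.10108 → 0.101.

0.101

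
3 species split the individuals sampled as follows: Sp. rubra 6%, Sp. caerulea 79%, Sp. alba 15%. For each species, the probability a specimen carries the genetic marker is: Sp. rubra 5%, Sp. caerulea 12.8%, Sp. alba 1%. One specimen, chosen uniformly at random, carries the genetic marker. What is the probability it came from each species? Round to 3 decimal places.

Compute prior × likelihood for every hypothesis:
  Sp. rubra: 0.06 × 0.05 = 0.003
  Sp. caerulea: 0.79 × 0.128 = 0.10112
  Sp. alba: 0.15 × 0.01 = 0.0015
Normalizing constant = 0.10562.
P(Sp. rubra | marker) = 0.003/0.10562 ≈ 0.028
P(Sp. caerulea | marker) = 0.10112/0.10562 ≈ 0.957
P(Sp. alba | marker) = 0.0015/0.10562 ≈ 0.014

Sp. rubra 0.028, Sp. caerulea 0.957, Sp. alba 0.014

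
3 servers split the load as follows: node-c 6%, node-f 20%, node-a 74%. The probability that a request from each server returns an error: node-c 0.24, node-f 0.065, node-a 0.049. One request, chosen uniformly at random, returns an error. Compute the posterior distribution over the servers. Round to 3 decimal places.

node-c 0.226, node-f 0.204, node-a 0.570

Unnormalized posteriors (prior × likelihood):
  node-c: 0.06 × 0.24 = 0.0144
  node-f: 0.2 × 0.065 = 0.013
  node-a: 0.74 × 0.049 = 0.03626
Sum = 0.06366.
P(node-c | error) = 0.0144/0.06366 ≈ 0.226
P(node-f | error) = 0.013/0.06366 ≈ 0.204
P(node-a | error) = 0.03626/0.06366 ≈ 0.570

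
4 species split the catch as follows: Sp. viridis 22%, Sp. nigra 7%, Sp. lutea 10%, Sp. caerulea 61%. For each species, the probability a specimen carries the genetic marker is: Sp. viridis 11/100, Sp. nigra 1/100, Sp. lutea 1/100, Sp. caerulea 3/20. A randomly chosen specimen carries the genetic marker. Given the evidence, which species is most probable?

Prior × likelihood for each hypothesis:
  Sp. viridis: 0.22 × 0.11 = 0.0242
  Sp. nigra: 0.07 × 0.01 = 0.0007
  Sp. lutea: 0.1 × 0.01 = 0.001
  Sp. caerulea: 0.61 × 0.15 = 0.0915
Total = 0.1174.
Largest term belongs to Sp. caerulea, so Sp. caerulea is most probable.

Sp. caerulea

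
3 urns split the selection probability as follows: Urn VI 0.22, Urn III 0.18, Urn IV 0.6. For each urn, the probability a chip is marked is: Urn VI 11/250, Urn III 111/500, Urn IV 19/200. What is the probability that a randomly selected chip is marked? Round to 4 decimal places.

0.1066

Unnormalized posteriors (prior × likelihood):
  Urn VI: 0.22 × 0.044 = 0.00968
  Urn III: 0.18 × 0.222 = 0.03996
  Urn IV: 0.6 × 0.095 = 0.057
P(marked) = 0.00968 + 0.03996 + 0.057 = 0.10664 → 0.1066.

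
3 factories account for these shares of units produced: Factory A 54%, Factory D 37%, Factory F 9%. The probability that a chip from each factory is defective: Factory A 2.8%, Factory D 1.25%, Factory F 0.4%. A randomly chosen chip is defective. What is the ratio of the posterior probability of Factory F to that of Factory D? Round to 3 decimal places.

Compute prior × likelihood for every hypothesis:
  Factory A: 0.54 × 0.028 = 0.01512
  Factory D: 0.37 × 0.0125 = 0.004625
  Factory F: 0.09 × 0.004 = 0.00036
Normalizing constant = 0.020105.
The ratio is 0.00036 / 0.004625 (the normalizer cancels) = 0.078.

0.078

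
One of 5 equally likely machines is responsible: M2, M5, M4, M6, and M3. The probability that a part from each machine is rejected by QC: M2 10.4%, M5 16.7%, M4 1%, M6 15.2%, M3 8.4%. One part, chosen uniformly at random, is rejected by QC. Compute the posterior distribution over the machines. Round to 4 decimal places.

M2 0.2012, M5 0.3230, M4 0.0193, M6 0.2940, M3 0.1625

Since the prior is uniform, the posterior is proportional to the likelihood:
  M2: 0.104
  M5: 0.167
  M4: 0.01
  M6: 0.152
  M3: 0.084
Normalizing constant = 0.517.
P(M2 | rejected) = 0.104/0.517 ≈ 0.2012
P(M5 | rejected) = 0.167/0.517 ≈ 0.3230
P(M4 | rejected) = 0.01/0.517 ≈ 0.0193
P(M6 | rejected) = 0.152/0.517 ≈ 0.2940
P(M3 | rejected) = 0.084/0.517 ≈ 0.1625
(Check: 0.2012+0.3230+0.0193+0.2940+0.1625 = 1.0000.)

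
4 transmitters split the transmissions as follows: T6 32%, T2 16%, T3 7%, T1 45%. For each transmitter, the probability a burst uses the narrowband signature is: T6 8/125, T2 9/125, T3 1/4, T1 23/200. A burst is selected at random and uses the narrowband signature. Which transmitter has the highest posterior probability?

Prior × likelihood for each hypothesis:
  T6: 0.32 × 0.064 = 0.02048
  T2: 0.16 × 0.072 = 0.01152
  T3: 0.07 × 0.25 = 0.0175
  T1: 0.45 × 0.115 = 0.05175
Normalizing constant = 0.10125.
Largest term belongs to T1, so T1 is most probable.

T1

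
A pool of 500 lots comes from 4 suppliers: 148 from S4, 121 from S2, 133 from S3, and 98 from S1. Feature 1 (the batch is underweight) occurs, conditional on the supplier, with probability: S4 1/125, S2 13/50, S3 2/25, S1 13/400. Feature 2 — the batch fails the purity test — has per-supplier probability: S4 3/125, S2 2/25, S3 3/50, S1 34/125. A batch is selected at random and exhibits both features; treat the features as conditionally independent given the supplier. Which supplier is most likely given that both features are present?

Unnormalized posteriors (prior × likelihood):
  S4: 0.296 × 0.008 × 0.024 = 0.000056832
  S2: 0.242 × 0.26 × 0.08 = 0.0050336
  S3: 0.266 × 0.08 × 0.06 = 0.0012768
  S1: 0.196 × 0.0325 × 0.272 = 0.00173264
Normalizing constant = 0.008099872.
Largest term belongs to S2, so S2 is most probable.

S2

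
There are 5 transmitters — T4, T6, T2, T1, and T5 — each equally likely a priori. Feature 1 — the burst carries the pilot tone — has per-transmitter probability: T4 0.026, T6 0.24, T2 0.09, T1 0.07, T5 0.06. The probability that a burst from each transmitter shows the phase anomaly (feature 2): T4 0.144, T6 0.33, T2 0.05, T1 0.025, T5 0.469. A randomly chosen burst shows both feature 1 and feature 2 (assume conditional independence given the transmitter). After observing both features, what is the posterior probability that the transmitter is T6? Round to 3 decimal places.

0.675

With a uniform prior (1/5 each), posterior ∝ likelihood:
  T4: 0.026 × 0.144 = 0.003744
  T6: 0.24 × 0.33 = 0.0792
  T2: 0.09 × 0.05 = 0.0045
  T1: 0.07 × 0.025 = 0.00175
  T5: 0.06 × 0.469 = 0.02814
Normalizing constant = 0.117334.
P(T6 | evidence) = 0.0792 / 0.117334 ≈ 0.675.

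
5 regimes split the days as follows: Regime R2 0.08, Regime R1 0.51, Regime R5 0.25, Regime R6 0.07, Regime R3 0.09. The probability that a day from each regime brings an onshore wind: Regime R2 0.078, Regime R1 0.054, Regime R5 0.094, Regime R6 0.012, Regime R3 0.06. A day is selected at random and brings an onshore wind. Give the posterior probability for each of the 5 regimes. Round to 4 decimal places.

Regime R2 0.0982, Regime R1 0.4336, Regime R5 0.3700, Regime R6 0.0132, Regime R3 0.0850

Compute prior × likelihood for every hypothesis:
  Regime R2: 0.08 × 0.078 = 0.00624
  Regime R1: 0.51 × 0.054 = 0.02754
  Regime R5: 0.25 × 0.094 = 0.0235
  Regime R6: 0.07 × 0.012 = 0.00084
  Regime R3: 0.09 × 0.06 = 0.0054
Normalizing constant = 0.06352.
P(Regime R2 | onshore) = 0.00624/0.06352 ≈ 0.0982
P(Regime R1 | onshore) = 0.02754/0.06352 ≈ 0.4336
P(Regime R5 | onshore) = 0.0235/0.06352 ≈ 0.3700
P(Regime R6 | onshore) = 0.00084/0.06352 ≈ 0.0132
P(Regime R3 | onshore) = 0.0054/0.06352 ≈ 0.0850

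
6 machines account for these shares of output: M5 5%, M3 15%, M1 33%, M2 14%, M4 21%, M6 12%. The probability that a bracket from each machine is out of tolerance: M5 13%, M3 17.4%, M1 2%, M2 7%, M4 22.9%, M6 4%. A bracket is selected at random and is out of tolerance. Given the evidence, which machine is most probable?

M4

Compute prior × likelihood for every hypothesis:
  M5: 0.05 × 0.13 = 0.0065
  M3: 0.15 × 0.174 = 0.0261
  M1: 0.33 × 0.02 = 0.0066
  M2: 0.14 × 0.07 = 0.0098
  M4: 0.21 × 0.229 = 0.04809
  M6: 0.12 × 0.04 = 0.0048
Total = 0.10189.
Largest term belongs to M4, so M4 is most probable.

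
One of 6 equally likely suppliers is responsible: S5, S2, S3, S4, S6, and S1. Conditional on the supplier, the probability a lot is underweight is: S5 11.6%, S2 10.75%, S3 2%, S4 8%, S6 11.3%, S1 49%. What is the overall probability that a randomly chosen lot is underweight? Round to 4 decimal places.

0.1544

Since the prior is uniform, the posterior is proportional to the likelihood:
  S5: 0.116
  S2: 0.1075
  S3: 0.02
  S4: 0.08
  S6: 0.113
  S1: 0.49
P(underweight) = (1/6) × (0.116 + 0.1075 + 0.02 + 0.08 + 0.113 + 0.49) = 0.9265/6 ≈ 0.1544.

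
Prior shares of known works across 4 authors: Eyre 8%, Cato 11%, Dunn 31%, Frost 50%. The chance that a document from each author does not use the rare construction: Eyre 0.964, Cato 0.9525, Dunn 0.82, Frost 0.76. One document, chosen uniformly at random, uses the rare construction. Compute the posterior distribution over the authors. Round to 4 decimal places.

Taking complements, P(rare-form | each) = Eyre 0.036, Cato 0.0475, Dunn 0.18, Frost 0.24.
Prior × likelihood for each hypothesis:
  Eyre: 0.08 × 0.036 = 0.00288
  Cato: 0.11 × 0.0475 = 0.005225
  Dunn: 0.31 × 0.18 = 0.0558
  Frost: 0.5 × 0.24 = 0.12
Total = 0.183905.
P(Eyre | rare-form) = 0.00288/0.183905 ≈ 0.0157
P(Cato | rare-form) = 0.005225/0.183905 ≈ 0.0284
P(Dunn | rare-form) = 0.0558/0.183905 ≈ 0.3034
P(Frost | rare-form) = 0.12/0.183905 ≈ 0.6525

Eyre 0.0157, Cato 0.0284, Dunn 0.3034, Frost 0.6525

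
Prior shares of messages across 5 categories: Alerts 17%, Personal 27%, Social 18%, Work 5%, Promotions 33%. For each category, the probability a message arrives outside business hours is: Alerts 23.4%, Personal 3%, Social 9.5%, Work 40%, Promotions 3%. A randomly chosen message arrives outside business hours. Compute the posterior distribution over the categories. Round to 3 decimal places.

Alerts 0.419, Personal 0.085, Social 0.180, Work 0.211, Promotions 0.104

By Bayes' rule, posterior ∝ prior × likelihood:
  Alerts: 0.17 × 0.234 = 0.03978
  Personal: 0.27 × 0.03 = 0.0081
  Social: 0.18 × 0.095 = 0.0171
  Work: 0.05 × 0.4 = 0.02
  Promotions: 0.33 × 0.03 = 0.0099
Sum = 0.09488.
P(Alerts | off-hours) = 0.03978/0.09488 ≈ 0.419
P(Personal | off-hours) = 0.0081/0.09488 ≈ 0.085
P(Social | off-hours) = 0.0171/0.09488 ≈ 0.180
P(Work | off-hours) = 0.02/0.09488 ≈ 0.211
P(Promotions | off-hours) = 0.0099/0.09488 ≈ 0.104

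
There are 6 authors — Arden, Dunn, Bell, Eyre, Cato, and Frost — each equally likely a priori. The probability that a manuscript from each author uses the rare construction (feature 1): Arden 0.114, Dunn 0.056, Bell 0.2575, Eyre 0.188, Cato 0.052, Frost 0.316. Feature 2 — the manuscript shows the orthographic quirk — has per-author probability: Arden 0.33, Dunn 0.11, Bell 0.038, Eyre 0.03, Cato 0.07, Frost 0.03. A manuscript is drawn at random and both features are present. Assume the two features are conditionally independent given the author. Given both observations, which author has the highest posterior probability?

Arden

With a uniform prior (1/6 each), posterior ∝ likelihood:
  Arden: 0.114 × 0.33 = 0.03762
  Dunn: 0.056 × 0.11 = 0.00616
  Bell: 0.2575 × 0.038 = 0.009785
  Eyre: 0.188 × 0.03 = 0.00564
  Cato: 0.052 × 0.07 = 0.00364
  Frost: 0.316 × 0.03 = 0.00948
Total = 0.072325.
Largest term belongs to Arden, so Arden is most probable.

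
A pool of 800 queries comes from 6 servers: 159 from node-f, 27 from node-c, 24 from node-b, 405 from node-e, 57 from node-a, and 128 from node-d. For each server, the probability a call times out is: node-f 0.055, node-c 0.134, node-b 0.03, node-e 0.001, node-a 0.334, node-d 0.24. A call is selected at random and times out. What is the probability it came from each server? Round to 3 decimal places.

Unnormalized posteriors (prior × likelihood):
  node-f: 0.19875 × 0.055 = 0.01093125
  node-c: 0.03375 × 0.134 = 0.0045225
  node-b: 0.03 × 0.03 = 0.0009
  node-e: 0.50625 × 0.001 = 0.00050625
  node-a: 0.07125 × 0.334 = 0.0237975
  node-d: 0.16 × 0.24 = 0.0384
Normalizing constant = 0.0790575.
P(node-f | timeout) = 0.01093125/0.0790575 ≈ 0.138
P(node-c | timeout) = 0.0045225/0.0790575 ≈ 0.057
P(node-b | timeout) = 0.0009/0.0790575 ≈ 0.011
P(node-e | timeout) = 0.00050625/0.0790575 ≈ 0.006
P(node-a | timeout) = 0.0237975/0.0790575 ≈ 0.301
P(node-d | timeout) = 0.0384/0.0790575 ≈ 0.486

node-f 0.138, node-c 0.057, node-b 0.011, node-e 0.006, node-a 0.301, node-d 0.486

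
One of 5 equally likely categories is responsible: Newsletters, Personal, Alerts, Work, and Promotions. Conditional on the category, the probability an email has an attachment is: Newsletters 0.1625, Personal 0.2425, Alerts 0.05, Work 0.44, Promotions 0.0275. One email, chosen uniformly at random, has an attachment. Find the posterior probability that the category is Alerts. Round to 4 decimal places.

Since the prior is uniform, the posterior is proportional to the likelihood:
  Newsletters: 0.1625
  Personal: 0.2425
  Alerts: 0.05
  Work: 0.44
  Promotions: 0.0275
Normalizing constant = 0.9225.
P(Alerts | evidence) = 0.05 / 0.9225 ≈ 0.0542.

0.0542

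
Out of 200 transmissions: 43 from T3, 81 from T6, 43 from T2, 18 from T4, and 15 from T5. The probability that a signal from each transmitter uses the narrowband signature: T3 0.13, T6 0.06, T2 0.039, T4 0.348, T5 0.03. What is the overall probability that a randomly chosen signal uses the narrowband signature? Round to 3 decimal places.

Unnormalized posteriors (prior × likelihood):
  T3: 0.215 × 0.13 = 0.02795
  T6: 0.405 × 0.06 = 0.0243
  T2: 0.215 × 0.039 = 0.008385
  T4: 0.09 × 0.348 = 0.03132
  T5: 0.075 × 0.03 = 0.00225
P(narrowband) = 0.02795 + 0.0243 + 0.008385 + 0.03132 + 0.00225 = 0.094205 → 0.094.

0.094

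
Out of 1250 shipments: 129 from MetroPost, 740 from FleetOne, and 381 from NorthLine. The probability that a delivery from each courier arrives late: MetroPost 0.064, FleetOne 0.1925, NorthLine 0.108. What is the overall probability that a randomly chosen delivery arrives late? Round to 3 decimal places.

0.153

Compute prior × likelihood for every hypothesis:
  MetroPost: 0.1032 × 0.064 = 0.0066048
  FleetOne: 0.592 × 0.1925 = 0.11396
  NorthLine: 0.3048 × 0.108 = 0.0329184
P(late) = 0.0066048 + 0.11396 + 0.0329184 = 0.1534832 → 0.153.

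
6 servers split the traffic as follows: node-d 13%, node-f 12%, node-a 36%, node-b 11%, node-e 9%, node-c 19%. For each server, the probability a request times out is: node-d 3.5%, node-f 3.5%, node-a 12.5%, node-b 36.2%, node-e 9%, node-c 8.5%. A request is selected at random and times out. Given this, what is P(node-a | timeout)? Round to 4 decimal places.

Prior × likelihood for each hypothesis:
  node-d: 0.13 × 0.035 = 0.00455
  node-f: 0.12 × 0.035 = 0.0042
  node-a: 0.36 × 0.125 = 0.045
  node-b: 0.11 × 0.362 = 0.03982
  node-e: 0.09 × 0.09 = 0.0081
  node-c: 0.19 × 0.085 = 0.01615
Normalizing constant = 0.11782.
P(node-a | evidence) = 0.045 / 0.11782 ≈ 0.3819.

0.3819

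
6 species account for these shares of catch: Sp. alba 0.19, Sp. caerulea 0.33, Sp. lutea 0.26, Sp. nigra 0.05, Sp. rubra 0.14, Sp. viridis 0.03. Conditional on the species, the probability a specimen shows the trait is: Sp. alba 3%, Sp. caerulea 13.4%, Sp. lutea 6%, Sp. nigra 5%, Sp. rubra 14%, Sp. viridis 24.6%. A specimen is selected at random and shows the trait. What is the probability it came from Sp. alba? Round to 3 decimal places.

Unnormalized posteriors (prior × likelihood):
  Sp. alba: 0.19 × 0.03 = 0.0057
  Sp. caerulea: 0.33 × 0.134 = 0.04422
  Sp. lutea: 0.26 × 0.06 = 0.0156
  Sp. nigra: 0.05 × 0.05 = 0.0025
  Sp. rubra: 0.14 × 0.14 = 0.0196
  Sp. viridis: 0.03 × 0.246 = 0.00738
Sum = 0.095.
P(Sp. alba | evidence) = 0.0057 / 0.095 ≈ 0.060.

0.060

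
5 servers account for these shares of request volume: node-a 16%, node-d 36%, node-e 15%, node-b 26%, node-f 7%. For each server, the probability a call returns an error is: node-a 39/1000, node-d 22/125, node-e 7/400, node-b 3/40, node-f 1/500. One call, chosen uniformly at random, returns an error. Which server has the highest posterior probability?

Compute prior × likelihood for every hypothesis:
  node-a: 0.16 × 0.039 = 0.00624
  node-d: 0.36 × 0.176 = 0.06336
  node-e: 0.15 × 0.0175 = 0.002625
  node-b: 0.26 × 0.075 = 0.0195
  node-f: 0.07 × 0.002 = 0.00014
Total = 0.091865.
Largest term belongs to node-d, so node-d is most probable.

node-d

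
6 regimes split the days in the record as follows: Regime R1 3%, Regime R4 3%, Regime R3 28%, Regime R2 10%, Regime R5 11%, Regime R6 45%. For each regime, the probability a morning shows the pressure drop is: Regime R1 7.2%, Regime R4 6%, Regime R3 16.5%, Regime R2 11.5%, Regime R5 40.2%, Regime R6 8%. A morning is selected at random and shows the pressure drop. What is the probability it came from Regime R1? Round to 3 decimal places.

Compute prior × likelihood for every hypothesis:
  Regime R1: 0.03 × 0.072 = 0.00216
  Regime R4: 0.03 × 0.06 = 0.0018
  Regime R3: 0.28 × 0.165 = 0.0462
  Regime R2: 0.1 × 0.115 = 0.0115
  Regime R5: 0.11 × 0.402 = 0.04422
  Regime R6: 0.45 × 0.08 = 0.036
Sum = 0.14188.
P(Regime R1 | evidence) = 0.00216 / 0.14188 ≈ 0.015.

0.015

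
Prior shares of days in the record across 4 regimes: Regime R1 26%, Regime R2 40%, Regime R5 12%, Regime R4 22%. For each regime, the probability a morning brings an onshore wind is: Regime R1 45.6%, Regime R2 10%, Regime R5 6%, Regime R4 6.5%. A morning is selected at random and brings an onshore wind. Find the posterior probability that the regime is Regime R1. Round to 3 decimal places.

0.658

Unnormalized posteriors (prior × likelihood):
  Regime R1: 0.26 × 0.456 = 0.11856
  Regime R2: 0.4 × 0.1 = 0.04
  Regime R5: 0.12 × 0.06 = 0.0072
  Regime R4: 0.22 × 0.065 = 0.0143
Normalizing constant = 0.18006.
P(Regime R1 | evidence) = 0.11856 / 0.18006 ≈ 0.658.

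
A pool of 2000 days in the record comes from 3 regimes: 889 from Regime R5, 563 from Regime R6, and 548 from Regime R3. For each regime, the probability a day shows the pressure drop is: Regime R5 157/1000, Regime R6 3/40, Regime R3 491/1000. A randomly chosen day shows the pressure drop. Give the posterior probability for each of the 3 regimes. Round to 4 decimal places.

Regime R5 0.3096, Regime R6 0.0937, Regime R3 0.5968

Unnormalized posteriors (prior × likelihood):
  Regime R5: 0.4445 × 0.157 = 0.0697865
  Regime R6: 0.2815 × 0.075 = 0.0211125
  Regime R3: 0.274 × 0.491 = 0.134534
Sum = 0.225433.
P(Regime R5 | drop) = 0.0697865/0.225433 ≈ 0.3096
P(Regime R6 | drop) = 0.0211125/0.225433 ≈ 0.0937
P(Regime R3 | drop) = 0.134534/0.225433 ≈ 0.5968
(Check: 0.3096+0.0937+0.5968 = 1.0001.)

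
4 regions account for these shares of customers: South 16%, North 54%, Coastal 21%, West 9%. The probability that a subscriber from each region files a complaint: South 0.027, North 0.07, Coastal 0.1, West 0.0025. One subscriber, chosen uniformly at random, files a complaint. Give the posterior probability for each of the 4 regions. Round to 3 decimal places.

South 0.068, North 0.597, Coastal 0.332, West 0.004

Compute prior × likelihood for every hypothesis:
  South: 0.16 × 0.027 = 0.00432
  North: 0.54 × 0.07 = 0.0378
  Coastal: 0.21 × 0.1 = 0.021
  West: 0.09 × 0.0025 = 0.000225
Sum = 0.063345.
P(South | complaint) = 0.00432/0.063345 ≈ 0.068
P(North | complaint) = 0.0378/0.063345 ≈ 0.597
P(Coastal | complaint) = 0.021/0.063345 ≈ 0.332
P(West | complaint) = 0.000225/0.063345 ≈ 0.004
(Check: 0.068+0.597+0.332+0.004 = 1.001.)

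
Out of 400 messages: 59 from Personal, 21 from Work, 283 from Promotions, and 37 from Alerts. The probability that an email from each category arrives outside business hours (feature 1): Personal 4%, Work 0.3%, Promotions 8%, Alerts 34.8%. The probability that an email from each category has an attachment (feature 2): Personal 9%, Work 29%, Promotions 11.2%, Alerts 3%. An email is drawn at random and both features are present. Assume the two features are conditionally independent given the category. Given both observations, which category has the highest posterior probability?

Prior × likelihood for each hypothesis:
  Personal: 0.1475 × 0.04 × 0.09 = 0.000531
  Work: 0.0525 × 0.003 × 0.29 = 0.000045675
  Promotions: 0.7075 × 0.08 × 0.112 = 0.0063392
  Alerts: 0.0925 × 0.348 × 0.03 = 0.0009657
Total = 0.007881575.
Largest term belongs to Promotions, so Promotions is most probable.

Promotions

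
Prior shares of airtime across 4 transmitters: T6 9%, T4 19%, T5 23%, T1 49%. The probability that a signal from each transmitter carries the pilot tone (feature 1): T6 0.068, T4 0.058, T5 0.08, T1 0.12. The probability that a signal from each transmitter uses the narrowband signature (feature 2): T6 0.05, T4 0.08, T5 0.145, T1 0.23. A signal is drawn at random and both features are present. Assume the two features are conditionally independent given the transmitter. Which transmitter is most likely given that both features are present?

T1

By Bayes' rule, posterior ∝ prior × likelihood:
  T6: 0.09 × 0.068 × 0.05 = 0.000306
  T4: 0.19 × 0.058 × 0.08 = 0.0008816
  T5: 0.23 × 0.08 × 0.145 = 0.002668
  T1: 0.49 × 0.12 × 0.23 = 0.013524
Normalizing constant = 0.0173796.
Largest term belongs to T1, so T1 is most probable.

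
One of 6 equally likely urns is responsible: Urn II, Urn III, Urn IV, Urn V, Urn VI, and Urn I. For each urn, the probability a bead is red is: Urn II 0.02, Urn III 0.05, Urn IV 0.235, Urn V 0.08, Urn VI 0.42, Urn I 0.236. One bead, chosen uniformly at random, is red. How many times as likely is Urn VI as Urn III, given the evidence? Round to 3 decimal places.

Since the prior is uniform, the posterior is proportional to the likelihood:
  Urn II: 0.02
  Urn III: 0.05
  Urn IV: 0.235
  Urn V: 0.08
  Urn VI: 0.42
  Urn I: 0.236
Sum = 1.041.
The ratio is 0.42 / 0.05 (the normalizer cancels) = 8.400.

8.400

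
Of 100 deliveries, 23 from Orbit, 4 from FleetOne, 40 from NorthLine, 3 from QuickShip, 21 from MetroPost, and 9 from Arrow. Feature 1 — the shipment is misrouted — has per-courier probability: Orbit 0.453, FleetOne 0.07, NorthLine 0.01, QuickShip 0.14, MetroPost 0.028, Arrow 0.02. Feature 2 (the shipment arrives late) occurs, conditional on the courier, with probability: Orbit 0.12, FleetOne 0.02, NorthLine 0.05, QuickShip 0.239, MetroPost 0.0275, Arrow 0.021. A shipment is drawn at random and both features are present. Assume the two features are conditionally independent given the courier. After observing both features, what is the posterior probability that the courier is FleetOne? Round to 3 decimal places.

0.004

By Bayes' rule, posterior ∝ prior × likelihood:
  Orbit: 0.23 × 0.453 × 0.12 = 0.0125028
  FleetOne: 0.04 × 0.07 × 0.02 = 0.000056
  NorthLine: 0.4 × 0.01 × 0.05 = 0.0002
  QuickShip: 0.03 × 0.14 × 0.239 = 0.0010038
  MetroPost: 0.21 × 0.028 × 0.0275 = 0.0001617
  Arrow: 0.09 × 0.02 × 0.021 = 0.0000378
Sum = 0.0139621.
P(FleetOne | evidence) = 0.000056 / 0.0139621 ≈ 0.004.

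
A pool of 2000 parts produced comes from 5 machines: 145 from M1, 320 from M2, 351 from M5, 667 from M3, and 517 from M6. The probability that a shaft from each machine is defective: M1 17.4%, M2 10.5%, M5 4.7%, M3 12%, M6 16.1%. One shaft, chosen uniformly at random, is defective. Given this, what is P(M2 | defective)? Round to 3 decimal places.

Compute prior × likelihood for every hypothesis:
  M1: 0.0725 × 0.174 = 0.012615
  M2: 0.16 × 0.105 = 0.0168
  M5: 0.1755 × 0.047 = 0.0082485
  M3: 0.3335 × 0.12 = 0.04002
  M6: 0.2585 × 0.161 = 0.0416185
Total = 0.119302.
P(M2 | evidence) = 0.0168 / 0.119302 ≈ 0.141.

0.141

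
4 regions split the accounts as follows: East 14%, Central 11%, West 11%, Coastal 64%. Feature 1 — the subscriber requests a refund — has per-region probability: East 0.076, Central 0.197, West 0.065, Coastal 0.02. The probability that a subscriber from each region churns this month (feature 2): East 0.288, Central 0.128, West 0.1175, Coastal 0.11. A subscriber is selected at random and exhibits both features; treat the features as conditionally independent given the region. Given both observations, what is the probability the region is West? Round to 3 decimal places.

0.104

Compute prior × likelihood for every hypothesis:
  East: 0.14 × 0.076 × 0.288 = 0.00306432
  Central: 0.11 × 0.197 × 0.128 = 0.00277376
  West: 0.11 × 0.065 × 0.1175 = 0.000840125
  Coastal: 0.64 × 0.02 × 0.11 = 0.001408
Total = 0.008086205.
P(West | evidence) = 0.000840125 / 0.008086205 ≈ 0.104.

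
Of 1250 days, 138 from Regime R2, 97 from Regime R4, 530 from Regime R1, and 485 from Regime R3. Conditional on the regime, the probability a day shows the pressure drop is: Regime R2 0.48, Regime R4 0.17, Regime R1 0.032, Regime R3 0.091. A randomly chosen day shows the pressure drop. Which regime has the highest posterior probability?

By Bayes' rule, posterior ∝ prior × likelihood:
  Regime R2: 0.1104 × 0.48 = 0.052992
  Regime R4: 0.0776 × 0.17 = 0.013192
  Regime R1: 0.424 × 0.032 = 0.013568
  Regime R3: 0.388 × 0.091 = 0.035308
Total = 0.11506.
Largest term belongs to Regime R2, so Regime R2 is most probable.

Regime R2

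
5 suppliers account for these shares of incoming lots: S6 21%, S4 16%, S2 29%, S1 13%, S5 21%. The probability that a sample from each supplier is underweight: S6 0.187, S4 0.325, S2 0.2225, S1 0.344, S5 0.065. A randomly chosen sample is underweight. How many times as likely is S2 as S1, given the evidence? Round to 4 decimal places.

1.4429

Unnormalized posteriors (prior × likelihood):
  S6: 0.21 × 0.187 = 0.03927
  S4: 0.16 × 0.325 = 0.052
  S2: 0.29 × 0.2225 = 0.064525
  S1: 0.13 × 0.344 = 0.04472
  S5: 0.21 × 0.065 = 0.01365
Sum = 0.214165.
The ratio is 0.064525 / 0.04472 (the normalizer cancels) = 1.4429.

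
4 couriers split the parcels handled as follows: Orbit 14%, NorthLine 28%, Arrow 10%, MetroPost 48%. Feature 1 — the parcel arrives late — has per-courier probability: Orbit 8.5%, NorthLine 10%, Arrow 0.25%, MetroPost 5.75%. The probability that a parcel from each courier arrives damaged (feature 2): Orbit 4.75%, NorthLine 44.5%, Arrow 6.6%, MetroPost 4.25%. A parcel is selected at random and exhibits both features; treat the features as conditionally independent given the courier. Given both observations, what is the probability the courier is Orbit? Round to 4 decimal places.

0.0398

By Bayes' rule, posterior ∝ prior × likelihood:
  Orbit: 0.14 × 0.085 × 0.0475 = 0.00056525
  NorthLine: 0.28 × 0.1 × 0.445 = 0.01246
  Arrow: 0.1 × 0.0025 × 0.066 = 0.0000165
  MetroPost: 0.48 × 0.0575 × 0.0425 = 0.001173
Sum = 0.01421475.
P(Orbit | evidence) = 0.00056525 / 0.01421475 ≈ 0.0398.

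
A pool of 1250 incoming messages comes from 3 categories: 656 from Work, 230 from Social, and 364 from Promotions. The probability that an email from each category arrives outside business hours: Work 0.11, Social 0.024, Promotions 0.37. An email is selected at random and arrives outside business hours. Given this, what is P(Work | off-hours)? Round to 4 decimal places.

0.3398

Compute prior × likelihood for every hypothesis:
  Work: 0.5248 × 0.11 = 0.057728
  Social: 0.184 × 0.024 = 0.004416
  Promotions: 0.2912 × 0.37 = 0.107744
Total = 0.169888.
P(Work | evidence) = 0.057728 / 0.169888 ≈ 0.3398.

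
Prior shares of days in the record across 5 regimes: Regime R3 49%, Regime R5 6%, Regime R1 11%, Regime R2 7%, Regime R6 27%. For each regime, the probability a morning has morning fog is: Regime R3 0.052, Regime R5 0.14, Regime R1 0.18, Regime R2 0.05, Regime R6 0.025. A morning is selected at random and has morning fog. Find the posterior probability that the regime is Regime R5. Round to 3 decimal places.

0.131

Compute prior × likelihood for every hypothesis:
  Regime R3: 0.49 × 0.052 = 0.02548
  Regime R5: 0.06 × 0.14 = 0.0084
  Regime R1: 0.11 × 0.18 = 0.0198
  Regime R2: 0.07 × 0.05 = 0.0035
  Regime R6: 0.27 × 0.025 = 0.00675
Total = 0.06393.
P(Regime R5 | evidence) = 0.0084 / 0.06393 ≈ 0.131.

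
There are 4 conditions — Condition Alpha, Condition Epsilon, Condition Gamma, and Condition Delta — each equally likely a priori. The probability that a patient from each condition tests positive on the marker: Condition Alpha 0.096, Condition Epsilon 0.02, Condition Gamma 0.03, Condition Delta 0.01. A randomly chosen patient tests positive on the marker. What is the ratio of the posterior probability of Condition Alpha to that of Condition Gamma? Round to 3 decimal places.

3.200

Since the prior is uniform, the posterior is proportional to the likelihood:
  Condition Alpha: 0.096
  Condition Epsilon: 0.02
  Condition Gamma: 0.03
  Condition Delta: 0.01
Normalizing constant = 0.156.
The ratio is 0.096 / 0.03 (the normalizer cancels) = 3.200.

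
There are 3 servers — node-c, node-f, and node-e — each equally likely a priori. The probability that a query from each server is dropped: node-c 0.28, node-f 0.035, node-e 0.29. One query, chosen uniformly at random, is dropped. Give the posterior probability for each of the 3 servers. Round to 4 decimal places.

Since the prior is uniform, the posterior is proportional to the likelihood:
  node-c: 0.28
  node-f: 0.035
  node-e: 0.29
Total = 0.605.
P(node-c | dropped) = 0.28/0.605 ≈ 0.4628
P(node-f | dropped) = 0.035/0.605 ≈ 0.0579
P(node-e | dropped) = 0.29/0.605 ≈ 0.4793

node-c 0.4628, node-f 0.0579, node-e 0.4793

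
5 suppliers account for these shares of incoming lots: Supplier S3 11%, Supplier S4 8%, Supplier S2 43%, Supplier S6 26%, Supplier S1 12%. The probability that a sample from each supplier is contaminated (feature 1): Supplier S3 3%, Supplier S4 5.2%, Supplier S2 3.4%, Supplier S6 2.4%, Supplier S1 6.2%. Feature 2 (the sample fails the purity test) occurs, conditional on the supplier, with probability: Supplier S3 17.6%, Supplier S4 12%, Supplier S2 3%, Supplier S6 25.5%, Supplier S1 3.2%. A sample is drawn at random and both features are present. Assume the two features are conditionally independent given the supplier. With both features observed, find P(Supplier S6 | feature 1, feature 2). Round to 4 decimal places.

By Bayes' rule, posterior ∝ prior × likelihood:
  Supplier S3: 0.11 × 0.03 × 0.176 = 0.0005808
  Supplier S4: 0.08 × 0.052 × 0.12 = 0.0004992
  Supplier S2: 0.43 × 0.034 × 0.03 = 0.0004386
  Supplier S6: 0.26 × 0.024 × 0.255 = 0.0015912
  Supplier S1: 0.12 × 0.062 × 0.032 = 0.00023808
Total = 0.00334788.
P(Supplier S6 | evidence) = 0.0015912 / 0.00334788 ≈ 0.4753.

0.4753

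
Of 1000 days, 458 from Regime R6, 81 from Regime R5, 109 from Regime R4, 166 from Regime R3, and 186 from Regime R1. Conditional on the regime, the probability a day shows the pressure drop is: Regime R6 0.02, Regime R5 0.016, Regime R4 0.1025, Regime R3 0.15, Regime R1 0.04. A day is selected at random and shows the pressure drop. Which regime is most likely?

Regime R3

Prior × likelihood for each hypothesis:
  Regime R6: 0.458 × 0.02 = 0.00916
  Regime R5: 0.081 × 0.016 = 0.001296
  Regime R4: 0.109 × 0.1025 = 0.0111725
  Regime R3: 0.166 × 0.15 = 0.0249
  Regime R1: 0.186 × 0.04 = 0.00744
Sum = 0.0539685.
Largest term belongs to Regime R3, so Regime R3 is most probable.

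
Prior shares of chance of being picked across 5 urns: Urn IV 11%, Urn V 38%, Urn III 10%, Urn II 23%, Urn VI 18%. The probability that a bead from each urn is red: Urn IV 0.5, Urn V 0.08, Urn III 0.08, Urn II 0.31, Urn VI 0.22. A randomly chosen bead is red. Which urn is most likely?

Urn II

By Bayes' rule, posterior ∝ prior × likelihood:
  Urn IV: 0.11 × 0.5 = 0.055
  Urn V: 0.38 × 0.08 = 0.0304
  Urn III: 0.1 × 0.08 = 0.008
  Urn II: 0.23 × 0.31 = 0.0713
  Urn VI: 0.18 × 0.22 = 0.0396
Total = 0.2043.
Largest term belongs to Urn II, so Urn II is most probable.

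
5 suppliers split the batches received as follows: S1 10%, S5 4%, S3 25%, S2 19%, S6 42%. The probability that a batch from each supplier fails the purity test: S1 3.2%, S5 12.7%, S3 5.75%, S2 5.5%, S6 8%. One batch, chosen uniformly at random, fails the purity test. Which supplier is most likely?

By Bayes' rule, posterior ∝ prior × likelihood:
  S1: 0.1 × 0.032 = 0.0032
  S5: 0.04 × 0.127 = 0.00508
  S3: 0.25 × 0.0575 = 0.014375
  S2: 0.19 × 0.055 = 0.01045
  S6: 0.42 × 0.08 = 0.0336
Sum = 0.066705.
Largest term belongs to S6, so S6 is most probable.

S6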